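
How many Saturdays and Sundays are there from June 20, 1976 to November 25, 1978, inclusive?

June 20, 1976 is a Sunday.
That's 889 days from start to end, counting both.
889 = 7 × 127, so the span is exactly 127 full weeks.
Each full week contributes 2 weekend days (Sat, Sun): 127 × 2 = 254.

254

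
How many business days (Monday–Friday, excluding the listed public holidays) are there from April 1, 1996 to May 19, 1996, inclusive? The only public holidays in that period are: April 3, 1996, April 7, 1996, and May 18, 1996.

34

April 1, 1996 is a Monday.
That's 49 days from start to end, counting both.
49 = 7 × 7, so the span is exactly 7 full weeks.
Each full week contributes 5 weekdays (Mon–Fri): 7 × 5 = 35.
Total: 35.
Holidays: April 3, 1996 (Wed); April 7, 1996 (Sun); May 18, 1996 (Sat).
1 of the 3 holidays fall on weekdays; the rest are weekends and were already excluded.
Business days: 35 − 1 = 34.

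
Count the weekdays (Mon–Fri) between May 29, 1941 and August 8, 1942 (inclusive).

May 29, 1941 is a Thursday.
From May 29, 1941 to August 8, 1942 is 437 days inclusive.
437 = 7 × 62 + 3, so there are 62 full weeks plus 3 extra days.
Each full week contributes 5 weekdays (Mon–Fri): 62 × 5 = 310.
The 3 extra days are Thu, Fri, Sat — 2 of them qualify.
Total: 310 + 2 = 312.

312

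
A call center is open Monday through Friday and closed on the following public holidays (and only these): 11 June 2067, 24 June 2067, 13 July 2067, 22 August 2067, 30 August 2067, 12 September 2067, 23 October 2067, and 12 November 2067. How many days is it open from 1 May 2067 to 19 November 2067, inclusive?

1 May 2067 is a Sunday.
The range spans 203 days (inclusive of both endpoints).
203 = 7 × 29, so the span is exactly 29 full weeks.
Each full week contributes 5 weekdays (Mon–Fri): 29 × 5 = 145.
Total: 145.
Holidays: 11 June 2067 (Sat); 24 June 2067 (Fri); 13 July 2067 (Wed); 22 August 2067 (Mon); 30 August 2067 (Tue); 12 September 2067 (Mon); 23 October 2067 (Sun); 12 November 2067 (Sat).
5 of the 8 holidays fall on weekdays; the rest are weekends and were already excluded.
Business days: 145 − 5 = 140.

140 working days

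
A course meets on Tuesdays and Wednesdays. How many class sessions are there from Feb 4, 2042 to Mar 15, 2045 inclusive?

326

Feb 4, 2042 is a Tuesday.
The range spans 1136 days (inclusive of both endpoints).
1136 = 7 × 162 + 2, so there are 162 full weeks plus 2 extra days.
Each full week contributes 2 days from the set (Tue, Wed): 162 × 2 = 324.
The 2 extra days are Tue, Wed — 2 of them qualify.
Total: 324 + 2 = 326.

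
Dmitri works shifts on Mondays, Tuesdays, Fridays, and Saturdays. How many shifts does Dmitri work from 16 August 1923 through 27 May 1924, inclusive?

164

16 August 1923 is a Thursday.
That's 286 days from start to end, counting both.
286 = 7 × 40 + 6, so there are 40 full weeks plus 6 extra days.
Each full week contributes 4 days from the set (Mon, Tue, Fri, Sat): 40 × 4 = 160.
The 6 extra days are Thu, Fri, Sat, Sun, Mon, Tue — 4 of them qualify.
Total: 160 + 4 = 164.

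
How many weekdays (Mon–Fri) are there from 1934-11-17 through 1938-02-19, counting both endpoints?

1934-11-17 is a Saturday.
From 1934-11-17 to 1938-02-19 is 1191 days inclusive.
1191 = 7 × 170 + 1, so there are 170 full weeks plus 1 extra day.
Each full week contributes 5 weekdays (Mon–Fri): 170 × 5 = 850.
The 1 extra day is Sat — none qualify.
Total: 850 + 0 = 850.

850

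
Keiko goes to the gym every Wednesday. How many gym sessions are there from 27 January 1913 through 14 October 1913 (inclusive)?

37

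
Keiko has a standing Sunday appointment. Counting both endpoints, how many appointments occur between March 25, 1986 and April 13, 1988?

March 25, 1986 is a Tuesday.
From March 25, 1986 to April 13, 1988 is 751 days inclusive.
751 = 7 × 107 + 2, so there are 107 full weeks plus 2 extra days.
Each full week contributes one Sunday: 107 so far.
The 2 extra days are Tuesday, Wednesday — none qualify.
Total: 107 + 0 = 107.

107 Sundays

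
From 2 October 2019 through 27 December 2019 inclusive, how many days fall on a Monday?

2 October 2019 is a Wednesday.
From 2 October 2019 to 27 December 2019 is 87 days inclusive.
87 = 7 × 12 + 3, so there are 12 full weeks plus 3 extra days.
Each full week contributes one Monday: 12 so far.
The 3 extra days are Wed, Thu, Fri — none qualify.
Total: 12 + 0 = 12.

12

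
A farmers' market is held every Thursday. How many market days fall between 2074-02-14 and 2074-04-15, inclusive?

9

2074-02-14 is a Wednesday.
The range spans 61 days (inclusive of both endpoints).
61 = 7 × 8 + 5, so there are 8 full weeks plus 5 extra days.
Each full week contributes one Thursday: 8 so far.
The 5 extra days are Wed, Thu, Fri, Sat, Sun — 1 of them qualifies.
Total: 8 + 1 = 9.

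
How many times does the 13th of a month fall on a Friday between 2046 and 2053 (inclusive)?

13

Friday-the-13ths by year:
2046: Apr, Jul
2047: Sep, Dec
2048: Mar, Nov
2049: Aug
2050: May
2051: Jan, Oct
2052: Sep, Dec
2053: Jun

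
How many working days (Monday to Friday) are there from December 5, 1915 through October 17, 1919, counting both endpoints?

1010

December 5, 1915 is a Sunday.
The range spans 1413 days (inclusive of both endpoints).
1413 = 7 × 201 + 6, so there are 201 full weeks plus 6 extra days.
Each full week contributes 5 weekdays (Mon–Fri): 201 × 5 = 1005.
The 6 extra days are Sunday, Monday, Tuesday, Wednesday, Thursday, Friday — 5 of them qualify.
Total: 1005 + 5 = 1010.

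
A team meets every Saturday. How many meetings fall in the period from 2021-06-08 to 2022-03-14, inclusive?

40 Saturdays

2021-06-08 is a Tuesday.
That's 280 days from start to end, counting both.
280 = 7 × 40, so the span is exactly 40 full weeks.
Each full week contributes one Saturday: 40 so far.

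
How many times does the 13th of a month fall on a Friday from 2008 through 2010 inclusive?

Friday-the-13ths by year:
2008: Jun
2009: Feb, Mar, Nov
2010: Aug

5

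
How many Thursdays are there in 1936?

53

January 1, 1936 is a Wednesday.
That's 366 days from start to end, counting both.
366 = 7 × 52 + 2, so there are 52 full weeks plus 2 extra days.
Each full week contributes one Thursday: 52 so far.
The 2 extra days are Wed, Thu — 1 of them qualifies.
Total: 52 + 1 = 53.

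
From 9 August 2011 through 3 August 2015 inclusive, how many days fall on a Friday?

208 Fridays

9 August 2011 is a Tuesday.
From 9 August 2011 to 3 August 2015 is 1456 days inclusive.
1456 = 7 × 208, so the span is exactly 208 full weeks.
Each full week contributes one Friday: 208 so far.
Total: 208.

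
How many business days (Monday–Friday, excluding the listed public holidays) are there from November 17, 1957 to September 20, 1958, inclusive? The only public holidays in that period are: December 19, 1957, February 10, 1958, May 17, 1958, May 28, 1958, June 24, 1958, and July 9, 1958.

215 business days

November 17, 1957 is a Sunday.
The range spans 308 days (inclusive of both endpoints).
308 = 7 × 44, so the span is exactly 44 full weeks.
Each full week contributes 5 weekdays (Mon–Fri): 44 × 5 = 220.
Total: 220.
Holidays: December 19, 1957 (Thu); February 10, 1958 (Mon); May 17, 1958 (Sat); May 28, 1958 (Wed); June 24, 1958 (Tue); July 9, 1958 (Wed).
5 of the 6 holidays fall on weekdays; the rest are weekends and were already excluded.
Business days: 220 − 5 = 215.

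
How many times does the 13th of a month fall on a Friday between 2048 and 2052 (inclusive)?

Friday-the-13ths by year:
2048: Mar, Nov
2049: Aug
2050: May
2051: Jan, Oct
2052: Sep, Dec

8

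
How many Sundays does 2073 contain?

January 1, 2073 is a Sunday.
That's 365 days from start to end, counting both.
365 = 7 × 52 + 1, so there are 52 full weeks plus 1 extra day.
Each full week contributes one Sunday: 52 so far.
The 1 extra day is Sun — 1 of them qualifies.
Total: 52 + 1 = 53.

53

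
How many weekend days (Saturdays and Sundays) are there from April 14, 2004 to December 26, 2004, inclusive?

April 14, 2004 is a Wednesday.
The range spans 257 days (inclusive of both endpoints).
257 = 7 × 36 + 5, so there are 36 full weeks plus 5 extra days.
Each full week contributes 2 weekend days (Sat, Sun): 36 × 2 = 72.
The 5 extra days are Wednesday, Thursday, Friday, Saturday, Sunday — 2 of them qualify.
Total: 72 + 2 = 74.

74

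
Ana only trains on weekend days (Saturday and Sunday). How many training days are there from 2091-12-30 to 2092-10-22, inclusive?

85

2091-12-30 is a Sunday.
From 2091-12-30 to 2092-10-22 is 298 days inclusive.
298 = 7 × 42 + 4, so there are 42 full weeks plus 4 extra days.
Each full week contributes 2 weekend days (Sat, Sun): 42 × 2 = 84.
The 4 extra days are Sunday, Monday, Tuesday, Wednesday — 1 of them qualifies.
Total: 84 + 1 = 85.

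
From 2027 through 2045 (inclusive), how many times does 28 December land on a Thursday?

3

Day of week of December 28 in each year:
2027: Tue, 2028: Thu ✓, 2029: Fri, 2030: Sat, 2031: Sun, 2032: Tue, 2033: Wed, 2034: Thu ✓, 2035: Fri, 2036: Sun, 2037: Mon, 2038: Tue, 2039: Wed, 2040: Fri, 2041: Sat, 2042: Sun, 2043: Mon, 2044: Wed, 2045: Thu ✓
Thursdays: 2028, 2034, 2045.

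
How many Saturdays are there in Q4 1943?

13

October 1, 1943 is a Friday.
The range spans 92 days (inclusive of both endpoints).
92 = 7 × 13 + 1, so there are 13 full weeks plus 1 extra day.
Each full week contributes one Saturday: 13 so far.
The 1 extra day is Friday — none qualify.
Total: 13 + 0 = 13.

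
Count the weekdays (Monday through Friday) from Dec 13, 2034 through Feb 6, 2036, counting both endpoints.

301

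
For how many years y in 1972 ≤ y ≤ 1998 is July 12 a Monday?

Day of week of July 12 in each year:
1972: Wed, 1973: Thu, 1974: Fri, 1975: Sat, 1976: Mon ✓, 1977: Tue, 1978: Wed, 1979: Thu, 1980: Sat, 1981: Sun, 1982: Mon ✓, 1983: Tue, 1984: Thu, 1985: Fri, 1986: Sat, 1987: Sun, 1988: Tue, 1989: Wed, 1990: Thu, 1991: Fri, 1992: Sun, 1993: Mon ✓, 1994: Tue, 1995: Wed, 1996: Fri, 1997: Sat, 1998: Sun
Mondays: 1976, 1982, 1993.

3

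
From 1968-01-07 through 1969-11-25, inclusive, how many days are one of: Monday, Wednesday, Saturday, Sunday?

394

1968-01-07 is a Sunday.
The range spans 689 days (inclusive of both endpoints).
689 = 7 × 98 + 3, so there are 98 full weeks plus 3 extra days.
Each full week contributes 4 days from the set (Mon, Wed, Sat, Sun): 98 × 4 = 392.
The 3 extra days are Sun, Mon, Tue — 2 of them qualify.
Total: 392 + 2 = 394.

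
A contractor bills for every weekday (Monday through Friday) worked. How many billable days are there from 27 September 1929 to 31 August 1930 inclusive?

27 September 1929 is a Friday.
The range spans 339 days (inclusive of both endpoints).
339 = 7 × 48 + 3, so there are 48 full weeks plus 3 extra days.
Each full week contributes 5 weekdays (Mon–Fri): 48 × 5 = 240.
The 3 extra days are Fri, Sat, Sun — 1 of them qualifies.
Total: 240 + 1 = 241.

241 weekdays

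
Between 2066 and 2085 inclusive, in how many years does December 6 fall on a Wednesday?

3

Day of week of December 6 in each year:
2066: Mon, 2067: Tue, 2068: Thu, 2069: Fri, 2070: Sat, 2071: Sun, 2072: Tue, 2073: Wed ✓, 2074: Thu, 2075: Fri, 2076: Sun, 2077: Mon, 2078: Tue, 2079: Wed ✓, 2080: Fri, 2081: Sat, 2082: Sun, 2083: Mon, 2084: Wed ✓, 2085: Thu
Wednesdays: 2073, 2079, 2084.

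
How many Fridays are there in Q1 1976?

January 1, 1976 is a Thursday.
From January 1, 1976 to March 31, 1976 is 91 days inclusive.
91 = 7 × 13, so the span is exactly 13 full weeks.
Each full week contributes one Friday: 13 so far.
Total: 13.

13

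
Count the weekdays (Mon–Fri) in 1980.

1980-01-01 is a Tuesday.
From 1980-01-01 to 1980-12-31 is 366 days inclusive.
366 = 7 × 52 + 2, so there are 52 full weeks plus 2 extra days.
Each full week contributes 5 weekdays (Mon–Fri): 52 × 5 = 260.
The 2 extra days are Tue, Wed — 2 of them qualify.
Total: 260 + 2 = 262.

262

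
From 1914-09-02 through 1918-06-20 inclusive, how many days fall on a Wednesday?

199

1914-09-02 is a Wednesday.
The range spans 1388 days (inclusive of both endpoints).
1388 = 7 × 198 + 2, so there are 198 full weeks plus 2 extra days.
Each full week contributes one Wednesday: 198 so far.
The 2 extra days are Wednesday, Thursday — 1 of them qualifies.
Total: 198 + 1 = 199.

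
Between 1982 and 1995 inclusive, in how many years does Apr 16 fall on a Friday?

2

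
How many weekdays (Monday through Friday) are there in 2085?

Jan 1, 2085 is a Monday.
The range spans 365 days (inclusive of both endpoints).
365 = 7 × 52 + 1, so there are 52 full weeks plus 1 extra day.
Each full week contributes 5 weekdays (Mon–Fri): 52 × 5 = 260.
The 1 extra day is Mon — 1 of them qualifies.
Total: 260 + 1 = 261.

261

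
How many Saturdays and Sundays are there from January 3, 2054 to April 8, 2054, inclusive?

January 3, 2054 is a Saturday.
From January 3, 2054 to April 8, 2054 is 96 days inclusive.
96 = 7 × 13 + 5, so there are 13 full weeks plus 5 extra days.
Each full week contributes 2 weekend days (Sat, Sun): 13 × 2 = 26.
The 5 extra days are Sat, Sun, Mon, Tue, Wed — 2 of them qualify.
Total: 26 + 2 = 28.

28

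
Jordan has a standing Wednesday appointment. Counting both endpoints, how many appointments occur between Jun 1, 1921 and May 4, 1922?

Jun 1, 1921 is a Wednesday.
From Jun 1, 1921 to May 4, 1922 is 338 days inclusive.
338 = 7 × 48 + 2, so there are 48 full weeks plus 2 extra days.
Each full week contributes one Wednesday: 48 so far.
The 2 extra days are Wednesday, Thursday — 1 of them qualifies.
Total: 48 + 1 = 49.

49 Wednesdays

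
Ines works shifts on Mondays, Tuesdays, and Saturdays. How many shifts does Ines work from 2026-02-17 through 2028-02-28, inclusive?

2026-02-17 is a Tuesday.
That's 742 days from start to end, counting both.
742 = 7 × 106, so the span is exactly 106 full weeks.
Each full week contributes 3 days from the set (Mon, Tue, Sat): 106 × 3 = 318.
Total: 318.

318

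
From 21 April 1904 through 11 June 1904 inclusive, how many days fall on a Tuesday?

7 Tuesdays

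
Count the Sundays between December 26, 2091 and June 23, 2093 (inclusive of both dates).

78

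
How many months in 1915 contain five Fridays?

5

A month has five Fridays exactly when Friday falls within its first (length − 28) days.
Jan: 31 days, starts Fri → 5 of Fri, Sat, Sun ✓
Feb: 28 days, starts Mon → 5 of (none)
Mar: 31 days, starts Mon → 5 of Mon, Tue, Wed
Apr: 30 days, starts Thu → 5 of Thu, Fri ✓
May: 31 days, starts Sat → 5 of Sat, Sun, Mon
Jun: 30 days, starts Tue → 5 of Tue, Wed
Jul: 31 days, starts Thu → 5 of Thu, Fri, Sat ✓
Aug: 31 days, starts Sun → 5 of Sun, Mon, Tue
Sep: 30 days, starts Wed → 5 of Wed, Thu
Oct: 31 days, starts Fri → 5 of Fri, Sat, Sun ✓
Nov: 30 days, starts Mon → 5 of Mon, Tue
Dec: 31 days, starts Wed → 5 of Wed, Thu, Fri ✓
Months with five Fridays: Jan, Apr, Jul, Oct, Dec.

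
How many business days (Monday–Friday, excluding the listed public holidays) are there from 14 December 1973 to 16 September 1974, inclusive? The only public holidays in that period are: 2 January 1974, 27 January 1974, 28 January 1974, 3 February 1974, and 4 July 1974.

194

14 December 1973 is a Friday.
The range spans 277 days (inclusive of both endpoints).
277 = 7 × 39 + 4, so there are 39 full weeks plus 4 extra days.
Each full week contributes 5 weekdays (Mon–Fri): 39 × 5 = 195.
The 4 extra days are Friday, Saturday, Sunday, Monday — 2 of them qualify.
Total: 195 + 2 = 197.
Holidays: 2 January 1974 (Wed); 27 January 1974 (Sun); 28 January 1974 (Mon); 3 February 1974 (Sun); 4 July 1974 (Thu).
3 of the 5 holidays fall on weekdays; the rest are weekends and were already excluded.
Business days: 197 − 3 = 194.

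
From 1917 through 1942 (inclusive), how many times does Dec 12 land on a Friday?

4

Day of week of December 12 in each year:
1917: Wed, 1918: Thu, 1919: Fri ✓, 1920: Sun, 1921: Mon, 1922: Tue, 1923: Wed, 1924: Fri ✓, 1925: Sat, 1926: Sun, 1927: Mon, 1928: Wed, 1929: Thu, 1930: Fri ✓, 1931: Sat, 1932: Mon, 1933: Tue, 1934: Wed, 1935: Thu, 1936: Sat, 1937: Sun, 1938: Mon, 1939: Tue, 1940: Thu, 1941: Fri ✓, 1942: Sat
Fridays: 1919, 1924, 1930, 1941.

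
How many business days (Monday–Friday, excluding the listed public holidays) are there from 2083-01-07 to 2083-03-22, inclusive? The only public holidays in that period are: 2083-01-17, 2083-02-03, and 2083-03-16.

51

2083-01-07 is a Thursday.
The range spans 75 days (inclusive of both endpoints).
75 = 7 × 10 + 5, so there are 10 full weeks plus 5 extra days.
Each full week contributes 5 weekdays (Mon–Fri): 10 × 5 = 50.
The 5 extra days are Thursday, Friday, Saturday, Sunday, Monday — 3 of them qualify.
Total: 50 + 3 = 53.
Holidays: 2083-01-17 (Sun); 2083-02-03 (Wed); 2083-03-16 (Tue).
2 of the 3 holidays fall on weekdays; the rest are weekends and were already excluded.
Business days: 53 − 2 = 51.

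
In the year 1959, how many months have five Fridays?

A month has five Fridays exactly when Friday falls within its first (length − 28) days.
Jan: 31 days, starts Thu → 5 of Thu, Fri, Sat ✓
Feb: 28 days, starts Sun → 5 of (none)
Mar: 31 days, starts Sun → 5 of Sun, Mon, Tue
Apr: 30 days, starts Wed → 5 of Wed, Thu
May: 31 days, starts Fri → 5 of Fri, Sat, Sun ✓
Jun: 30 days, starts Mon → 5 of Mon, Tue
Jul: 31 days, starts Wed → 5 of Wed, Thu, Fri ✓
Aug: 31 days, starts Sat → 5 of Sat, Sun, Mon
Sep: 30 days, starts Tue → 5 of Tue, Wed
Oct: 31 days, starts Thu → 5 of Thu, Fri, Sat ✓
Nov: 30 days, starts Sun → 5 of Sun, Mon
Dec: 31 days, starts Tue → 5 of Tue, Wed, Thu
Months with five Fridays: Jan, May, Jul, Oct.

4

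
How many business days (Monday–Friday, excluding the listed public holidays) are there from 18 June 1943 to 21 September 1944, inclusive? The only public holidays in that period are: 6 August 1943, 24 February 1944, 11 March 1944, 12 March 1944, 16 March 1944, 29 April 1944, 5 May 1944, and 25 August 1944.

325 business days

18 June 1943 is a Friday.
That's 462 days from start to end, counting both.
462 = 7 × 66, so the span is exactly 66 full weeks.
Each full week contributes 5 weekdays (Mon–Fri): 66 × 5 = 330.
Total: 330.
Holidays: 6 August 1943 (Fri); 24 February 1944 (Thu); 11 March 1944 (Sat); 12 March 1944 (Sun); 16 March 1944 (Thu); 29 April 1944 (Sat); 5 May 1944 (Fri); 25 August 1944 (Fri).
5 of the 8 holidays fall on weekdays; the rest are weekends and were already excluded.
Business days: 330 − 5 = 325.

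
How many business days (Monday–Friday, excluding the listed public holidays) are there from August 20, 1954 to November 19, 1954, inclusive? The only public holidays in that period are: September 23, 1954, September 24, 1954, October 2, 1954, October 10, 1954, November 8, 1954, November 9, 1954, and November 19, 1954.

August 20, 1954 is a Friday.
The range spans 92 days (inclusive of both endpoints).
92 = 7 × 13 + 1, so there are 13 full weeks plus 1 extra day.
Each full week contributes 5 weekdays (Mon–Fri): 13 × 5 = 65.
The 1 extra day is Friday — 1 of them qualifies.
Total: 65 + 1 = 66.
Holidays: September 23, 1954 (Thu); September 24, 1954 (Fri); October 2, 1954 (Sat); October 10, 1954 (Sun); November 8, 1954 (Mon); November 9, 1954 (Tue); November 19, 1954 (Fri).
5 of the 7 holidays fall on weekdays; the rest are weekends and were already excluded.
Business days: 66 − 5 = 61.

61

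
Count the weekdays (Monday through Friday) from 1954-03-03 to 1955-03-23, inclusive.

1954-03-03 is a Wednesday.
That's 386 days from start to end, counting both.
386 = 7 × 55 + 1, so there are 55 full weeks plus 1 extra day.
Each full week contributes 5 weekdays (Mon–Fri): 55 × 5 = 275.
The 1 extra day is Wed — 1 of them qualifies.
Total: 275 + 1 = 276.

276 weekdays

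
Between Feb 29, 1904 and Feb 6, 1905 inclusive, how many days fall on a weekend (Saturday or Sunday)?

98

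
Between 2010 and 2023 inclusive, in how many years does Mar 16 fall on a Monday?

2

Day of week of March 16 in each year:
2010: Tue, 2011: Wed, 2012: Fri, 2013: Sat, 2014: Sun, 2015: Mon ✓, 2016: Wed, 2017: Thu, 2018: Fri, 2019: Sat, 2020: Mon ✓, 2021: Tue, 2022: Wed, 2023: Thu
Mondays: 2015, 2020.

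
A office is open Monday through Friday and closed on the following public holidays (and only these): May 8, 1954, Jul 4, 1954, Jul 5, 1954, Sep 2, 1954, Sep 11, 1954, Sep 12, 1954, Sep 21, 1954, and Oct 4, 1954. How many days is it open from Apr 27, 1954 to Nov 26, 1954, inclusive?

Apr 27, 1954 is a Tuesday.
That's 214 days from start to end, counting both.
214 = 7 × 30 + 4, so there are 30 full weeks plus 4 extra days.
Each full week contributes 5 weekdays (Mon–Fri): 30 × 5 = 150.
The 4 extra days are Tue, Wed, Thu, Fri — 4 of them qualify.
Total: 150 + 4 = 154.
Holidays: May 8, 1954 (Sat); Jul 4, 1954 (Sun); Jul 5, 1954 (Mon); Sep 2, 1954 (Thu); Sep 11, 1954 (Sat); Sep 12, 1954 (Sun); Sep 21, 1954 (Tue); Oct 4, 1954 (Mon).
4 of the 8 holidays fall on weekdays; the rest are weekends and were already excluded.
Business days: 154 − 4 = 150.

150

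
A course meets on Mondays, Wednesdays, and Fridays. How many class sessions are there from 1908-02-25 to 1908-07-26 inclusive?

65

1908-02-25 is a Tuesday.
The range spans 153 days (inclusive of both endpoints).
153 = 7 × 21 + 6, so there are 21 full weeks plus 6 extra days.
Each full week contributes 3 days from the set (Mon, Wed, Fri): 21 × 3 = 63.
The 6 extra days are Tue, Wed, Thu, Fri, Sat, Sun — 2 of them qualify.
Total: 63 + 2 = 65.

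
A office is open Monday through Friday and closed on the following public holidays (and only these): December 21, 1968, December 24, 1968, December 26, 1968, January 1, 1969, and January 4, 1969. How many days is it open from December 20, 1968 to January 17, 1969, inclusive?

December 20, 1968 is a Friday.
From December 20, 1968 to January 17, 1969 is 29 days inclusive.
29 = 7 × 4 + 1, so there are 4 full weeks plus 1 extra day.
Each full week contributes 5 weekdays (Mon–Fri): 4 × 5 = 20.
The 1 extra day is Fri — 1 of them qualifies.
Total: 20 + 1 = 21.
Holidays: December 21, 1968 (Sat); December 24, 1968 (Tue); December 26, 1968 (Thu); January 1, 1969 (Wed); January 4, 1969 (Sat).
3 of the 5 holidays fall on weekdays; the rest are weekends and were already excluded.
Business days: 21 − 3 = 18.

18 business days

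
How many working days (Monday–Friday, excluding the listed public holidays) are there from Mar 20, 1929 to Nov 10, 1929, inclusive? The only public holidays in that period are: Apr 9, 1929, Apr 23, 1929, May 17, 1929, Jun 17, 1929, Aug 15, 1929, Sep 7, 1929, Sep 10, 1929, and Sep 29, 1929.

162 working days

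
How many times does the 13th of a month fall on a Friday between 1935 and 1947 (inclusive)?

Friday-the-13ths by year:
1935: Sep, Dec
1936: Mar, Nov
1937: Aug
1938: May
1939: Jan, Oct
1940: Sep, Dec
1941: Jun
1942: Feb, Mar, Nov
1943: Aug
1944: Oct
1945: Apr, Jul
1946: Sep, Dec
1947: Jun

21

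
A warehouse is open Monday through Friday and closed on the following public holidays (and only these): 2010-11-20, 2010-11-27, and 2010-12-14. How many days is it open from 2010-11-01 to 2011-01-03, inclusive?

45 working days

2010-11-01 is a Monday.
The range spans 64 days (inclusive of both endpoints).
64 = 7 × 9 + 1, so there are 9 full weeks plus 1 extra day.
Each full week contributes 5 weekdays (Mon–Fri): 9 × 5 = 45.
The 1 extra day is Mon — 1 of them qualifies.
Total: 45 + 1 = 46.
Holidays: 2010-11-20 (Sat); 2010-11-27 (Sat); 2010-12-14 (Tue).
1 of the 3 holidays fall on weekdays; the rest are weekends and were already excluded.
Business days: 46 − 1 = 45.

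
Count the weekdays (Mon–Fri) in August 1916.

23

Aug 1, 1916 is a Tuesday.
That's 31 days from start to end, counting both.
31 = 7 × 4 + 3, so there are 4 full weeks plus 3 extra days.
Each full week contributes 5 weekdays (Mon–Fri): 4 × 5 = 20.
The 3 extra days are Tuesday, Wednesday, Thursday — 3 of them qualify.
Total: 20 + 3 = 23.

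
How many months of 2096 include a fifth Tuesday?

A month has five Tuesdays exactly when Tuesday falls within its first (length − 28) days.
Jan: 31 days, starts Sun → 5 of Sun, Mon, Tue ✓
Feb: 29 days, starts Wed → 5 of Wed
Mar: 31 days, starts Thu → 5 of Thu, Fri, Sat
Apr: 30 days, starts Sun → 5 of Sun, Mon
May: 31 days, starts Tue → 5 of Tue, Wed, Thu ✓
Jun: 30 days, starts Fri → 5 of Fri, Sat
Jul: 31 days, starts Sun → 5 of Sun, Mon, Tue ✓
Aug: 31 days, starts Wed → 5 of Wed, Thu, Fri
Sep: 30 days, starts Sat → 5 of Sat, Sun
Oct: 31 days, starts Mon → 5 of Mon, Tue, Wed ✓
Nov: 30 days, starts Thu → 5 of Thu, Fri
Dec: 31 days, starts Sat → 5 of Sat, Sun, Mon
Months with five Tuesdays: Jan, May, Jul, Oct.

4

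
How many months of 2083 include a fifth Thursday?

4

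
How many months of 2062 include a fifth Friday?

A month has five Fridays exactly when Friday falls within its first (length − 28) days.
Jan: 31 days, starts Sun → 5 of Sun, Mon, Tue
Feb: 28 days, starts Wed → 5 of (none)
Mar: 31 days, starts Wed → 5 of Wed, Thu, Fri ✓
Apr: 30 days, starts Sat → 5 of Sat, Sun
May: 31 days, starts Mon → 5 of Mon, Tue, Wed
Jun: 30 days, starts Thu → 5 of Thu, Fri ✓
Jul: 31 days, starts Sat → 5 of Sat, Sun, Mon
Aug: 31 days, starts Tue → 5 of Tue, Wed, Thu
Sep: 30 days, starts Fri → 5 of Fri, Sat ✓
Oct: 31 days, starts Sun → 5 of Sun, Mon, Tue
Nov: 30 days, starts Wed → 5 of Wed, Thu
Dec: 31 days, starts Fri → 5 of Fri, Sat, Sun ✓
Months with five Fridays: Mar, Jun, Sep, Dec.

4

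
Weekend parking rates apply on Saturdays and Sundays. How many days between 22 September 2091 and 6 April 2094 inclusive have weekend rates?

266

22 September 2091 is a Saturday.
From 22 September 2091 to 6 April 2094 is 928 days inclusive.
928 = 7 × 132 + 4, so there are 132 full weeks plus 4 extra days.
Each full week contributes 2 weekend days (Sat, Sun): 132 × 2 = 264.
The 4 extra days are Saturday, Sunday, Monday, Tuesday — 2 of them qualify.
Total: 264 + 2 = 266.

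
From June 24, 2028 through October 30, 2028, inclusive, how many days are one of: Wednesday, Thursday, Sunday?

55

June 24, 2028 is a Saturday.
The range spans 129 days (inclusive of both endpoints).
129 = 7 × 18 + 3, so there are 18 full weeks plus 3 extra days.
Each full week contributes 3 days from the set (Wed, Thu, Sun): 18 × 3 = 54.
The 3 extra days are Sat, Sun, Mon — 1 of them qualifies.
Total: 54 + 1 = 55.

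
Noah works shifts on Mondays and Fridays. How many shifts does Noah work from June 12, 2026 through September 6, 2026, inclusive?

June 12, 2026 is a Friday.
From June 12, 2026 to September 6, 2026 is 87 days inclusive.
87 = 7 × 12 + 3, so there are 12 full weeks plus 3 extra days.
Each full week contributes 2 days from the set (Mon, Fri): 12 × 2 = 24.
The 3 extra days are Friday, Saturday, Sunday — 1 of them qualifies.
Total: 24 + 1 = 25.

25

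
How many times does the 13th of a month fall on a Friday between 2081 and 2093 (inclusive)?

22

Friday-the-13ths by year:
2081: Jun
2082: Feb, Mar, Nov
2083: Aug
2084: Oct
2085: Apr, Jul
2086: Sep, Dec
2087: Jun
2088: Feb, Aug
2089: May
2090: Jan, Oct
2091: Apr, Jul
2092: Jun
2093: Feb, Mar, Nov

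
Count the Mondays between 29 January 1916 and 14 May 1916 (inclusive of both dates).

15

29 January 1916 is a Saturday.
That's 107 days from start to end, counting both.
107 = 7 × 15 + 2, so there are 15 full weeks plus 2 extra days.
Each full week contributes one Monday: 15 so far.
The 2 extra days are Sat, Sun — none qualify.
Total: 15 + 0 = 15.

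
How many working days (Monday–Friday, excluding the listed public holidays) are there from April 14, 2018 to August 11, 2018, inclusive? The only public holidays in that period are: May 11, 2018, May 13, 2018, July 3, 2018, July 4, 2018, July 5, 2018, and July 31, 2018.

April 14, 2018 is a Saturday.
From April 14, 2018 to August 11, 2018 is 120 days inclusive.
120 = 7 × 17 + 1, so there are 17 full weeks plus 1 extra day.
Each full week contributes 5 weekdays (Mon–Fri): 17 × 5 = 85.
The 1 extra day is Sat — none qualify.
Total: 85 + 0 = 85.
Holidays: May 11, 2018 (Fri); May 13, 2018 (Sun); July 3, 2018 (Tue); July 4, 2018 (Wed); July 5, 2018 (Thu); July 31, 2018 (Tue).
5 of the 6 holidays fall on weekdays; the rest are weekends and were already excluded.
Business days: 85 − 5 = 80.

80 working days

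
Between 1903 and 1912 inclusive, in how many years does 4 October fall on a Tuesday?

2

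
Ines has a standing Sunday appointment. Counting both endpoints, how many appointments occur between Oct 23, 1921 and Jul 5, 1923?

Oct 23, 1921 is a Sunday.
The range spans 621 days (inclusive of both endpoints).
621 = 7 × 88 + 5, so there are 88 full weeks plus 5 extra days.
Each full week contributes one Sunday: 88 so far.
The 5 extra days are Sunday, Monday, Tuesday, Wednesday, Thursday — 1 of them qualifies.
Total: 88 + 1 = 89.

89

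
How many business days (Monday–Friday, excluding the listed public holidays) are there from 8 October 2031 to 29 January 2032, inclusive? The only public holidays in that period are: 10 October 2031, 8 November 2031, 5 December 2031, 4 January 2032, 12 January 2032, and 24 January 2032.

79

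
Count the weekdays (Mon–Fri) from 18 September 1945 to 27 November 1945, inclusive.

18 September 1945 is a Tuesday.
From 18 September 1945 to 27 November 1945 is 71 days inclusive.
71 = 7 × 10 + 1, so there are 10 full weeks plus 1 extra day.
Each full week contributes 5 weekdays (Mon–Fri): 10 × 5 = 50.
The 1 extra day is Tuesday — 1 of them qualifies.
Total: 50 + 1 = 51.

51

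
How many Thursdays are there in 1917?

Jan 1, 1917 is a Monday.
The range spans 365 days (inclusive of both endpoints).
365 = 7 × 52 + 1, so there are 52 full weeks plus 1 extra day.
Each full week contributes one Thursday: 52 so far.
The 1 extra day is Monday — none qualify.
Total: 52 + 0 = 52.

52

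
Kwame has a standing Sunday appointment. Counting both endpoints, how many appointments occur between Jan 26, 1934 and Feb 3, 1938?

210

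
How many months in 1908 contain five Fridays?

A month has five Fridays exactly when Friday falls within its first (length − 28) days.
Jan: 31 days, starts Wed → 5 of Wed, Thu, Fri ✓
Feb: 29 days, starts Sat → 5 of Sat
Mar: 31 days, starts Sun → 5 of Sun, Mon, Tue
Apr: 30 days, starts Wed → 5 of Wed, Thu
May: 31 days, starts Fri → 5 of Fri, Sat, Sun ✓
Jun: 30 days, starts Mon → 5 of Mon, Tue
Jul: 31 days, starts Wed → 5 of Wed, Thu, Fri ✓
Aug: 31 days, starts Sat → 5 of Sat, Sun, Mon
Sep: 30 days, starts Tue → 5 of Tue, Wed
Oct: 31 days, starts Thu → 5 of Thu, Fri, Sat ✓
Nov: 30 days, starts Sun → 5 of Sun, Mon
Dec: 31 days, starts Tue → 5 of Tue, Wed, Thu
Months with five Fridays: Jan, May, Jul, Oct.

4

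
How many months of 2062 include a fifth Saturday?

A month has five Saturdays exactly when Saturday falls within its first (length − 28) days.
Jan: 31 days, starts Sun → 5 of Sun, Mon, Tue
Feb: 28 days, starts Wed → 5 of (none)
Mar: 31 days, starts Wed → 5 of Wed, Thu, Fri
Apr: 30 days, starts Sat → 5 of Sat, Sun ✓
May: 31 days, starts Mon → 5 of Mon, Tue, Wed
Jun: 30 days, starts Thu → 5 of Thu, Fri
Jul: 31 days, starts Sat → 5 of Sat, Sun, Mon ✓
Aug: 31 days, starts Tue → 5 of Tue, Wed, Thu
Sep: 30 days, starts Fri → 5 of Fri, Sat ✓
Oct: 31 days, starts Sun → 5 of Sun, Mon, Tue
Nov: 30 days, starts Wed → 5 of Wed, Thu
Dec: 31 days, starts Fri → 5 of Fri, Sat, Sun ✓
Months with five Saturdays: Apr, Jul, Sep, Dec.

4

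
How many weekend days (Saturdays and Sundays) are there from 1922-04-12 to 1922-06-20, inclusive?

20

1922-04-12 is a Wednesday.
From 1922-04-12 to 1922-06-20 is 70 days inclusive.
70 = 7 × 10, so the span is exactly 10 full weeks.
Each full week contributes 2 weekend days (Sat, Sun): 10 × 2 = 20.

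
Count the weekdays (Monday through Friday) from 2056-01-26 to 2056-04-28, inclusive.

68 weekdays

2056-01-26 is a Wednesday.
The range spans 94 days (inclusive of both endpoints).
94 = 7 × 13 + 3, so there are 13 full weeks plus 3 extra days.
Each full week contributes 5 weekdays (Mon–Fri): 13 × 5 = 65.
The 3 extra days are Wed, Thu, Fri — 3 of them qualify.
Total: 65 + 3 = 68.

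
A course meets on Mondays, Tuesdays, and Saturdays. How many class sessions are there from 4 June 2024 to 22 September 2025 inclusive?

4 June 2024 is a Tuesday.
The range spans 476 days (inclusive of both endpoints).
476 = 7 × 68, so the span is exactly 68 full weeks.
Each full week contributes 3 days from the set (Mon, Tue, Sat): 68 × 3 = 204.
Total: 204.

204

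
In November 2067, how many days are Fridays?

4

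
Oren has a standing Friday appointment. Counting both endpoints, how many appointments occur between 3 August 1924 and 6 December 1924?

18

3 August 1924 is a Sunday.
The range spans 126 days (inclusive of both endpoints).
126 = 7 × 18, so the span is exactly 18 full weeks.
Each full week contributes one Friday: 18 so far.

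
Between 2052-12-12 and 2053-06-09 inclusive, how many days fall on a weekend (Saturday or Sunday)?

2052-12-12 is a Thursday.
That's 180 days from start to end, counting both.
180 = 7 × 25 + 5, so there are 25 full weeks plus 5 extra days.
Each full week contributes 2 weekend days (Sat, Sun): 25 × 2 = 50.
The 5 extra days are Thursday, Friday, Saturday, Sunday, Monday — 2 of them qualify.
Total: 50 + 2 = 52.

52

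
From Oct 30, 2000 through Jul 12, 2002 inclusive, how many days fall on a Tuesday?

89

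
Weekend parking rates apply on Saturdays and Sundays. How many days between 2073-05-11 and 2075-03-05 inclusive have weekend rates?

190

2073-05-11 is a Thursday.
From 2073-05-11 to 2075-03-05 is 664 days inclusive.
664 = 7 × 94 + 6, so there are 94 full weeks plus 6 extra days.
Each full week contributes 2 weekend days (Sat, Sun): 94 × 2 = 188.
The 6 extra days are Thu, Fri, Sat, Sun, Mon, Tue — 2 of them qualify.
Total: 188 + 2 = 190.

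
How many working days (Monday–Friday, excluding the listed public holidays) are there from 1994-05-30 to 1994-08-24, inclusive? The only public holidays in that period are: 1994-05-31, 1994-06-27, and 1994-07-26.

60 working days

1994-05-30 is a Monday.
From 1994-05-30 to 1994-08-24 is 87 days inclusive.
87 = 7 × 12 + 3, so there are 12 full weeks plus 3 extra days.
Each full week contributes 5 weekdays (Mon–Fri): 12 × 5 = 60.
The 3 extra days are Mon, Tue, Wed — 3 of them qualify.
Total: 60 + 3 = 63.
Holidays: 1994-05-31 (Tue); 1994-06-27 (Mon); 1994-07-26 (Tue).
All 3 holidays fall on weekdays, so subtract 3.
Business days: 63 − 3 = 60.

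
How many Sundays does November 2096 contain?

4

1 November 2096 is a Thursday.
That's 30 days from start to end, counting both.
30 = 7 × 4 + 2, so there are 4 full weeks plus 2 extra days.
Each full week contributes one Sunday: 4 so far.
The 2 extra days are Thu, Fri — none qualify.
Total: 4 + 0 = 4.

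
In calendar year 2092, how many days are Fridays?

Jan 1, 2092 is a Tuesday.
From Jan 1, 2092 to Dec 31, 2092 is 366 days inclusive.
366 = 7 × 52 + 2, so there are 52 full weeks plus 2 extra days.
Each full week contributes one Friday: 52 so far.
The 2 extra days are Tue, Wed — none qualify.
Total: 52 + 0 = 52.

52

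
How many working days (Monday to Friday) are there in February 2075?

2075-02-01 is a Friday.
From 2075-02-01 to 2075-02-28 is 28 days inclusive.
28 = 7 × 4, so the span is exactly 4 full weeks.
Each full week contributes 5 weekdays (Mon–Fri): 4 × 5 = 20.

20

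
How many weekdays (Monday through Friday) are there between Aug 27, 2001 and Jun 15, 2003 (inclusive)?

Aug 27, 2001 is a Monday.
That's 658 days from start to end, counting both.
658 = 7 × 94, so the span is exactly 94 full weeks.
Each full week contributes 5 weekdays (Mon–Fri): 94 × 5 = 470.

470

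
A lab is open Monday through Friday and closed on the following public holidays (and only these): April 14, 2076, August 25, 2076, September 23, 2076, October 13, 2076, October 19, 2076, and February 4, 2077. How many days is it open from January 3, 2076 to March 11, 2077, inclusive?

January 3, 2076 is a Friday.
From January 3, 2076 to March 11, 2077 is 434 days inclusive.
434 = 7 × 62, so the span is exactly 62 full weeks.
Each full week contributes 5 weekdays (Mon–Fri): 62 × 5 = 310.
Total: 310.
Holidays: April 14, 2076 (Tue); August 25, 2076 (Tue); September 23, 2076 (Wed); October 13, 2076 (Tue); October 19, 2076 (Mon); February 4, 2077 (Thu).
All 6 holidays fall on weekdays, so subtract 6.
Business days: 310 − 6 = 304.

304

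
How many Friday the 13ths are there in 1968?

The 13th falls on a Friday when the month's 13th has weekday Fri.
Jan 13 is Sat; Feb 13 is Tue; Mar 13 is Wed; Apr 13 is Sat; May 13 is Mon; Jun 13 is Thu; Jul 13 is Sat; Aug 13 is Tue; Sep 13 is Fri ✓; Oct 13 is Sun; Nov 13 is Wed; Dec 13 is Fri ✓.
Friday the 13ths: Sep, Dec.

2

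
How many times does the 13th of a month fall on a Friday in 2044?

1

The 13th falls on a Friday when the month's 13th has weekday Fri.
Jan 13 is Wed; Feb 13 is Sat; Mar 13 is Sun; Apr 13 is Wed; May 13 is Fri ✓; Jun 13 is Mon; Jul 13 is Wed; Aug 13 is Sat; Sep 13 is Tue; Oct 13 is Thu; Nov 13 is Sun; Dec 13 is Tue.
Friday the 13ths: May.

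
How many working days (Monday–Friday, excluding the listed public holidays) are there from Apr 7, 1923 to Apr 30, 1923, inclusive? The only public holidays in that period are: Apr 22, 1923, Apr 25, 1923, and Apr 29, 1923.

Apr 7, 1923 is a Saturday.
The range spans 24 days (inclusive of both endpoints).
24 = 7 × 3 + 3, so there are 3 full weeks plus 3 extra days.
Each full week contributes 5 weekdays (Mon–Fri): 3 × 5 = 15.
The 3 extra days are Saturday, Sunday, Monday — 1 of them qualifies.
Total: 15 + 1 = 16.
Holidays: Apr 22, 1923 (Sun); Apr 25, 1923 (Wed); Apr 29, 1923 (Sun).
1 of the 3 holidays fall on weekdays; the rest are weekends and were already excluded.
Business days: 16 − 1 = 15.

15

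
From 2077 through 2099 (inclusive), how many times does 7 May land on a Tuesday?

3

Day of week of May 7 in each year:
2077: Fri, 2078: Sat, 2079: Sun, 2080: Tue ✓, 2081: Wed, 2082: Thu, 2083: Fri, 2084: Sun, 2085: Mon, 2086: Tue ✓, 2087: Wed, 2088: Fri, 2089: Sat, 2090: Sun, 2091: Mon, 2092: Wed, 2093: Thu, 2094: Fri, 2095: Sat, 2096: Mon, 2097: Tue ✓, 2098: Wed, 2099: Thu
Tuesdays: 2080, 2086, 2097.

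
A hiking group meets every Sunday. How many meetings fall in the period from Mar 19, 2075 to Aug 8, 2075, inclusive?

Mar 19, 2075 is a Tuesday.
The range spans 143 days (inclusive of both endpoints).
143 = 7 × 20 + 3, so there are 20 full weeks plus 3 extra days.
Each full week contributes one Sunday: 20 so far.
The 3 extra days are Tuesday, Wednesday, Thursday — none qualify.
Total: 20 + 0 = 20.

20 Sundays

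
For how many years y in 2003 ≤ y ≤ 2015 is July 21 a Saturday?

2

Day of week of July 21 in each year:
2003: Mon, 2004: Wed, 2005: Thu, 2006: Fri, 2007: Sat ✓, 2008: Mon, 2009: Tue, 2010: Wed, 2011: Thu, 2012: Sat ✓, 2013: Sun, 2014: Mon, 2015: Tue
Saturdays: 2007, 2012.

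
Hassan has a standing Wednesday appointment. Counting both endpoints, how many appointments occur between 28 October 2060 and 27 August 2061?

43 Wednesdays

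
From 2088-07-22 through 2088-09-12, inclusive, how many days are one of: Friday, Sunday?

16

2088-07-22 is a Thursday.
That's 53 days from start to end, counting both.
53 = 7 × 7 + 4, so there are 7 full weeks plus 4 extra days.
Each full week contributes 2 days from the set (Fri, Sun): 7 × 2 = 14.
The 4 extra days are Thu, Fri, Sat, Sun — 2 of them qualify.
Total: 14 + 2 = 16.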